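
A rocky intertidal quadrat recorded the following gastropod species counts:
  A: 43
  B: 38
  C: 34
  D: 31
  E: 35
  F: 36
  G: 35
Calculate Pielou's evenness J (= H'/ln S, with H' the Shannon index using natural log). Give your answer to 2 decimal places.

1.00

Total N = 43+38+34+31+35+36+35 = 252, so the proportions are 0.1706, 0.1508, 0.1349, 0.123, 0.1389, 0.1429, 0.1389 (working shown to 4 dp, full precision carried).
H' = −Σ pᵢ ln pᵢ = −((-0.3017) + (-0.2853) + (-0.2703) + (-0.2578) + (-0.2742) + (-0.2780) + (-0.2742)) = 1.9414.
With S = 7 species, ln S = 1.9459, so J = 1.9414/1.9459 = 0.9977, i.e. 1.00 to 2 decimal places.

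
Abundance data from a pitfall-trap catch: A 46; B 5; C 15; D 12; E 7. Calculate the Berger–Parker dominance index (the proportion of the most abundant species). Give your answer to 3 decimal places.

0.541

Total N = 46+5+15+12+7 = 85, so the proportions are 0.54118, 0.05882, 0.17647, 0.14118, 0.08235 (working shown to 5 dp, full precision carried).
The largest proportion is 0.54118, i.e. d = 0.541 to 3 decimal places.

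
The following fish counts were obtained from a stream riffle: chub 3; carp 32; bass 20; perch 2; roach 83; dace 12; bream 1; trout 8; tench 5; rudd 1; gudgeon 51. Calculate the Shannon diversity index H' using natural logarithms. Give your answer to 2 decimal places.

1.73

Total N = 3+32+20+2+83+12+1+8+5+1+51 = 218, so the proportions are 0.0138, 0.1468, 0.0917, 0.0092, 0.3807, 0.055, 0.0046, 0.0367, 0.0229, 0.0046, 0.2339 (working shown to 4 dp, full precision carried).
Each pᵢ ln pᵢ term: 0.0138×(-4.2859)=-0.0590, 0.1468×(-1.9188)=-0.2817, 0.0917×(-2.3888)=-0.2192, 0.0092×(-4.6913)=-0.0430, 0.3807×(-0.9657)=-0.3677, 0.055×(-2.8996)=-0.1596, 0.0046×(-5.3845)=-0.0247, 0.0367×(-3.3051)=-0.1213, 0.0229×(-3.7751)=-0.0866, 0.0046×(-5.3845)=-0.0247, 0.2339×(-1.4527)=-0.3398.
Sum = -1.7272, so H' = 1.73.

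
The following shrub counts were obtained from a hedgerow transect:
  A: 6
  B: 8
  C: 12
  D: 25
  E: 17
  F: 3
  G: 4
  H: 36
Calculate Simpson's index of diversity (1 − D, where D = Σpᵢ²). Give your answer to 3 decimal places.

0.799

Total N = 6+8+12+25+17+3+4+36 = 111, so the proportions are 0.05405, 0.07207, 0.10811, 0.22523, 0.15315, 0.02703, 0.03604, 0.32432 (working shown to 5 dp, full precision carried).
D = 0.05405² + 0.07207² + 0.10811² + 0.22523² + 0.15315² + 0.02703² + 0.03604² + 0.32432² = 0.00292 + 0.00519 + 0.01169 + 0.05073 + 0.02346 + 0.00073 + 0.00130 + 0.10519 = 0.20120.
So 1 − D = 0.79880, i.e. 0.799 to 3 decimal places.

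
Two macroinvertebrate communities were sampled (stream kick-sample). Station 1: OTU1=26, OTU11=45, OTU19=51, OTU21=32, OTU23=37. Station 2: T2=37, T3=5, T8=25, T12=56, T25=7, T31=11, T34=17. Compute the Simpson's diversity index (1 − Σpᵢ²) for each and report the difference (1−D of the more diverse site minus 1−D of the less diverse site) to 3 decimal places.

0.014

Station 1: N=191, proportions 0.13613, 0.2356, 0.26702, 0.16754, 0.19372, giving 1−D = 0.78907 (working shown to 5 dp, full precision carried).
Station 2: N=158, proportions 0.23418, 0.03165, 0.15823, 0.35443, 0.0443, 0.06962, 0.10759, giving 1−D = 0.77512.
Difference = |0.78907 − 0.77512| = 0.01395, i.e. 0.014 to 3 decimal places.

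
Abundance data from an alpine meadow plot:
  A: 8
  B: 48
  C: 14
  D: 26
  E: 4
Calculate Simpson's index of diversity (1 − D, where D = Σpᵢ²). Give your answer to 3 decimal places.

0.674

Total N = 8+48+14+26+4 = 100, so the proportions are 0.08, 0.48, 0.14, 0.26, 0.04 (working shown to 5 dp, full precision carried).
D = 0.08² + 0.48² + 0.14² + 0.26² + 0.04² = 0.00640 + 0.23040 + 0.01960 + 0.06760 + 0.00160 = 0.32560.
So 1 − D = 0.67440, i.e. 0.674 to 3 decimal places.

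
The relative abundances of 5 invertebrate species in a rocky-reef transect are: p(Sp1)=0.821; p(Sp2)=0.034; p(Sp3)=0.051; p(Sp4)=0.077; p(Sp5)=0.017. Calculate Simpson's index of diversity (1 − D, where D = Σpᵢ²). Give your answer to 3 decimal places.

0.316

D = 0.821² + 0.034² + 0.051² + 0.077² + 0.017² = 0.67404 + 0.00116 + 0.00260 + 0.00593 + 0.00029 = 0.68402 (working shown to 5 dp, full precision carried).
So 1 − D = 0.31598, i.e. 0.316 to 3 decimal places.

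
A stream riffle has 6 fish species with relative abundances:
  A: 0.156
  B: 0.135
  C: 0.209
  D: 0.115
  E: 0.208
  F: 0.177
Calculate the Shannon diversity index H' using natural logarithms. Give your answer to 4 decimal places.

Each pᵢ ln pᵢ term (working shown to 6 dp, full precision carried): 0.156×(-1.857899)=-0.289832, 0.135×(-2.002481)=-0.270335, 0.209×(-1.565421)=-0.327173, 0.115×(-2.162823)=-0.248725, 0.208×(-1.570217)=-0.326605, 0.177×(-1.731606)=-0.306494.
Sum = -1.769164, so H' = 1.7692.

1.7692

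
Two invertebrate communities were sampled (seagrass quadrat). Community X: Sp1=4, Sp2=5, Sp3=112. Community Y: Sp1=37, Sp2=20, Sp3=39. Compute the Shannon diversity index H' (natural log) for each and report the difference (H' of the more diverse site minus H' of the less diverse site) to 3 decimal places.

0.744

Community X: N=121, proportions 0.03306, 0.04132, 0.92562, giving H' = 0.31592 (working shown to 5 dp, full precision carried).
Community Y: N=96, proportions 0.38542, 0.20833, 0.40625, giving H' = 1.06021.
Difference = |0.31592 − 1.06021| = 0.74429, i.e. 0.744 to 3 decimal places.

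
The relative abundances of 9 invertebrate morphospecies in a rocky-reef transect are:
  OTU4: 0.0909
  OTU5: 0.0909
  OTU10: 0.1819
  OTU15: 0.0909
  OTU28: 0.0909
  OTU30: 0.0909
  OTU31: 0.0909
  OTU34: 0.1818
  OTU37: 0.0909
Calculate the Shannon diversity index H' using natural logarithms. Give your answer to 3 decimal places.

2.146

Each pᵢ ln pᵢ term (working shown to 5 dp, full precision carried): 0.0909×(-2.39800)=-0.21798, 0.0909×(-2.39800)=-0.21798, 0.1819×(-1.70430)=-0.31001, 0.0909×(-2.39800)=-0.21798, 0.0909×(-2.39800)=-0.21798, 0.0909×(-2.39800)=-0.21798, 0.0909×(-2.39800)=-0.21798, 0.1818×(-1.70485)=-0.30994, 0.0909×(-2.39800)=-0.21798.
Sum = -2.14580, so H' = 2.146.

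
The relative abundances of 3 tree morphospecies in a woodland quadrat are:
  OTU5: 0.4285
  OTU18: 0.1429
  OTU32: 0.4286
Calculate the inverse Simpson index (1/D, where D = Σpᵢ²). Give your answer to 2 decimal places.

2.58

D = 0.4285² + 0.1429² + 0.4286² = 0.18361 + 0.02042 + 0.18370 = 0.38773 (working shown to 5 dp, full precision carried).
So 1/D = 2.5791, i.e. 2.58 to 2 decimal places.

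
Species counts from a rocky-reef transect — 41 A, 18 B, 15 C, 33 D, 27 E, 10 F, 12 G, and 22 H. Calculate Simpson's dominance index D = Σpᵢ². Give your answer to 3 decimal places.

Total N = 41+18+15+33+27+10+12+22 = 178, so the proportions are 0.23034, 0.10112, 0.08427, 0.18539, 0.15169, 0.05618, 0.06742, 0.1236 (working shown to 5 dp, full precision carried).
D = 0.23034² + 0.10112² + 0.08427² + 0.18539² + 0.15169² + 0.05618² + 0.06742² + 0.1236² = 0.05306 + 0.01023 + 0.00710 + 0.03437 + 0.02301 + 0.00316 + 0.00454 + 0.01528 = 0.15074.
To 3 decimal places, D = 0.151.

0.151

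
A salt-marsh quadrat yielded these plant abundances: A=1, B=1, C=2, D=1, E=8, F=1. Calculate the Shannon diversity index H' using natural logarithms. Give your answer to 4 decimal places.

Total N = 1+1+2+1+8+1 = 14, so the proportions are 0.071429, 0.071429, 0.142857, 0.071429, 0.571429, 0.071429 (working shown to 6 dp, full precision carried).
Each pᵢ ln pᵢ term: 0.071429×(-2.639057)=-0.188504, 0.071429×(-2.639057)=-0.188504, 0.142857×(-1.945910)=-0.277987, 0.071429×(-2.639057)=-0.188504, 0.571429×(-0.559616)=-0.319780, 0.071429×(-2.639057)=-0.188504.
Sum = -1.351784, so H' = 1.3518.

1.3518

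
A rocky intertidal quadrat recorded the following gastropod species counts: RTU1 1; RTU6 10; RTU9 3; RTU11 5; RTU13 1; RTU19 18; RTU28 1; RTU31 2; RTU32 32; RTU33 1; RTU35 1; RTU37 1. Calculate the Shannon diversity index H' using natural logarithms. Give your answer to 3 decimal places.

Total N = 1+10+3+5+1+18+1+2+32+1+1+1 = 76, so the proportions are 0.01316, 0.13158, 0.03947, 0.06579, 0.01316, 0.23684, 0.01316, 0.02632, 0.42105, 0.01316, 0.01316, 0.01316 (working shown to 5 dp, full precision carried).
Each pᵢ ln pᵢ term: 0.01316×(-4.33073)=-0.05698, 0.13158×(-2.02815)=-0.26686, 0.03947×(-3.23212)=-0.12758, 0.06579×(-2.72130)=-0.17903, 0.01316×(-4.33073)=-0.05698, 0.23684×(-1.44036)=-0.34114, 0.01316×(-4.33073)=-0.05698, 0.02632×(-3.63759)=-0.09573, 0.42105×(-0.86500)=-0.36421, 0.01316×(-4.33073)=-0.05698, 0.01316×(-4.33073)=-0.05698, 0.01316×(-4.33073)=-0.05698.
Sum = -1.71645, so H' = 1.716.

1.716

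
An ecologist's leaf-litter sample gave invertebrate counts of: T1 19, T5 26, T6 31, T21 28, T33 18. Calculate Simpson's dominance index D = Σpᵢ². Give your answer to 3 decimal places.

0.209

Total N = 19+26+31+28+18 = 122, so the proportions are 0.15574, 0.21311, 0.2541, 0.22951, 0.14754 (working shown to 5 dp, full precision carried).
D = 0.15574² + 0.21311² + 0.2541² + 0.22951² + 0.14754² = 0.02425 + 0.04542 + 0.06457 + 0.05267 + 0.02177 = 0.20868.
To 3 decimal places, D = 0.209.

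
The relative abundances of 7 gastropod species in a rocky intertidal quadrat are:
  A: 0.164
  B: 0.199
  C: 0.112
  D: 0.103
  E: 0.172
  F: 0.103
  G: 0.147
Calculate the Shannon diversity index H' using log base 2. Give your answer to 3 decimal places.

Each pᵢ log₂ pᵢ term (working shown to 5 dp, full precision carried): 0.164×(-2.60823)=-0.42775, 0.199×(-2.32916)=-0.46350, 0.112×(-3.15843)=-0.35374, 0.103×(-3.27928)=-0.33777, 0.172×(-2.53952)=-0.43680, 0.103×(-3.27928)=-0.33777, 0.147×(-2.76611)=-0.40662.
Sum = -2.76395, so H' = 2.764.

2.764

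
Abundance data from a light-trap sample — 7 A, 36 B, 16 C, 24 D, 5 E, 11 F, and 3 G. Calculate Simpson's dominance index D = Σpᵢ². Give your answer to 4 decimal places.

Total N = 7+36+16+24+5+11+3 = 102, so the proportions are 0.068627, 0.352941, 0.156863, 0.235294, 0.04902, 0.107843, 0.029412 (working shown to 6 dp, full precision carried).
D = 0.068627² + 0.352941² + 0.156863² + 0.235294² + 0.04902² + 0.107843² + 0.029412² = 0.004710 + 0.124567 + 0.024606 + 0.055363 + 0.002403 + 0.011630 + 0.000865 = 0.224145.
To 4 decimal places, D = 0.2241.

0.2241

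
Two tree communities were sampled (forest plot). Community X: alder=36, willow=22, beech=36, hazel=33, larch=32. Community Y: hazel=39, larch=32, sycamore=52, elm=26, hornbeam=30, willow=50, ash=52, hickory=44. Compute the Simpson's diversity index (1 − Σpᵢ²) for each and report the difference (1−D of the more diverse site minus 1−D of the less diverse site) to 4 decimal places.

Community X: N=159, proportions 0.226415, 0.138365, 0.226415, 0.207547, 0.201258, giving 1−D = 0.794747 (working shown to 6 dp, full precision carried).
Community Y: N=325, proportions 0.12, 0.098462, 0.16, 0.08, 0.092308, 0.153846, 0.16, 0.135385, giving 1−D = 0.867787.
Difference = |0.794747 − 0.867787| = 0.073040, i.e. 0.0730 to 4 decimal places.

0.0730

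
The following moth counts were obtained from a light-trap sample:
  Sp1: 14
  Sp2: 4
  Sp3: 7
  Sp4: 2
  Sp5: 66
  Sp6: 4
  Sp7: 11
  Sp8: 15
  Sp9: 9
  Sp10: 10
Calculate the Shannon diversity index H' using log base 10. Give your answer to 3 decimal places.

Total N = 14+4+7+2+66+4+11+15+9+10 = 142, so the proportions are 0.09859, 0.02817, 0.0493, 0.01408, 0.46479, 0.02817, 0.07746, 0.10563, 0.06338, 0.07042 (working shown to 5 dp, full precision carried).
Each pᵢ log₁₀ pᵢ term: 0.09859×(-1.00616)=-0.09920, 0.02817×(-1.55023)=-0.04367, 0.0493×(-1.30719)=-0.06444, 0.01408×(-1.85126)=-0.02607, 0.46479×(-0.33274)=-0.15466, 0.02817×(-1.55023)=-0.04367, 0.07746×(-1.11090)=-0.08606, 0.10563×(-0.97620)=-0.10312, 0.06338×(-1.19805)=-0.07593, 0.07042×(-1.15229)=-0.08115.
Sum = -0.77796, so H' = 0.778.

0.778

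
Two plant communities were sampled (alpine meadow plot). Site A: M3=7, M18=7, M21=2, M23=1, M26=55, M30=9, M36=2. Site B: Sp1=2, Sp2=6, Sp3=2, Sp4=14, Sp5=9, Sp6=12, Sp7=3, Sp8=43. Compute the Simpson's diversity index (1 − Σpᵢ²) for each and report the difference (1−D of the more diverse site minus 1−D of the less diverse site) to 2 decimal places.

0.19

Site A: N=83, proportions 0.0843, 0.0843, 0.0241, 0.012, 0.6627, 0.1084, 0.0241, giving 1−D = 0.5336 (working shown to 4 dp, full precision carried).
Site B: N=91, proportions 0.022, 0.0659, 0.022, 0.1538, 0.0989, 0.1319, 0.033, 0.4725, giving 1−D = 0.7195.
Difference = |0.5336 − 0.7195| = 0.1859, i.e. 0.19 to 2 decimal places.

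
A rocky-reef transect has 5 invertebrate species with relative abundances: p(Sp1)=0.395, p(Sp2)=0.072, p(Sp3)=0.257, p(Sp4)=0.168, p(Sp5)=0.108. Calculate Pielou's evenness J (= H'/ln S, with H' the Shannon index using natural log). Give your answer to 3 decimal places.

0.898

H' = −Σ pᵢ ln pᵢ = −((-0.36690) + (-0.18944) + (-0.34918) + (-0.29968) + (-0.24037)) = 1.44557 (working shown to 5 dp, full precision carried).
With S = 5 species, ln S = 1.60944, so J = 1.44557/1.60944 = 0.89818, i.e. 0.898 to 3 decimal places.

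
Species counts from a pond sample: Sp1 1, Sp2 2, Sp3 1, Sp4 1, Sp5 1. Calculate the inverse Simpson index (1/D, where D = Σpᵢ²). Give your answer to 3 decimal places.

4.500

Total N = 1+2+1+1+1 = 6, so the proportions are 0.1666667, 0.3333333, 0.1666667, 0.1666667, 0.1666667 (working shown to 7 dp, full precision carried).
D = 0.1666667² + 0.3333333² + 0.1666667² + 0.1666667² + 0.1666667² = 0.0277778 + 0.1111111 + 0.0277778 + 0.0277778 + 0.0277778 = 0.2222222.
So 1/D = 4.50000, i.e. 4.500 to 3 decimal places.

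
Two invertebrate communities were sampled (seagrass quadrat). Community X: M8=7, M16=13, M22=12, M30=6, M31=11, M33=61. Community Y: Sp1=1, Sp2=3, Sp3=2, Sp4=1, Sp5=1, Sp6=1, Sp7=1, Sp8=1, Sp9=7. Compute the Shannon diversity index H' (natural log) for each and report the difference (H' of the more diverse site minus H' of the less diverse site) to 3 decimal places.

Community X: N=110, proportions 0.06364, 0.11818, 0.10909, 0.05455, 0.1, 0.55455, giving H' = 1.38525 (working shown to 5 dp, full precision carried).
Community Y: N=18, proportions 0.05556, 0.16667, 0.11111, 0.05556, 0.05556, 0.05556, 0.05556, 0.05556, 0.38889, giving H' = 1.87351.
Difference = |1.38525 − 1.87351| = 0.48826, i.e. 0.488 to 3 decimal places.

0.488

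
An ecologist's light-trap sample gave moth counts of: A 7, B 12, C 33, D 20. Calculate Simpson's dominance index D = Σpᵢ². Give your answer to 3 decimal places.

0.324

Total N = 7+12+33+20 = 72, so the proportions are 0.09722, 0.16667, 0.45833, 0.27778 (working shown to 5 dp, full precision carried).
D = 0.09722² + 0.16667² + 0.45833² + 0.27778² = 0.00945 + 0.02778 + 0.21007 + 0.07716 = 0.32446.
To 3 decimal places, D = 0.324.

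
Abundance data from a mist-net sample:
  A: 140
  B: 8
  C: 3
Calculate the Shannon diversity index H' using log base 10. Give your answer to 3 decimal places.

Total N = 140+8+3 = 151, so the proportions are 0.92715, 0.05298, 0.01987 (working shown to 5 dp, full precision carried).
Each pᵢ log₁₀ pᵢ term: 0.92715×(-0.03285)=-0.03046, 0.05298×(-1.27589)=-0.06760, 0.01987×(-1.70186)=-0.03381.
Sum = -0.13186, so H' = 0.132.

0.132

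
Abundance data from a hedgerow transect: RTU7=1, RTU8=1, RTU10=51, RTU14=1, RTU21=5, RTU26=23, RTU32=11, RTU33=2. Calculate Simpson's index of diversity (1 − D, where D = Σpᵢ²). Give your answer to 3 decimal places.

Total N = 1+1+51+1+5+23+11+2 = 95, so the proportions are 0.01053, 0.01053, 0.53684, 0.01053, 0.05263, 0.24211, 0.11579, 0.02105 (working shown to 5 dp, full precision carried).
D = 0.01053² + 0.01053² + 0.53684² + 0.01053² + 0.05263² + 0.24211² + 0.11579² + 0.02105² = 0.00011 + 0.00011 + 0.28820 + 0.00011 + 0.00277 + 0.05861 + 0.01341 + 0.00044 = 0.36377.
So 1 − D = 0.63623, i.e. 0.636 to 3 decimal places.

0.636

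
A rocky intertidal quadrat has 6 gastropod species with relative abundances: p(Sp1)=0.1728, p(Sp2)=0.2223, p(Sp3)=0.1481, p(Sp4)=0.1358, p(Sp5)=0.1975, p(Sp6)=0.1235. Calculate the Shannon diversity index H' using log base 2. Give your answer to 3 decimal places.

2.554

Each pᵢ log₂ pᵢ term (working shown to 5 dp, full precision carried): 0.1728×(-2.53282)=-0.43767, 0.2223×(-2.16942)=-0.48226, 0.1481×(-2.75536)=-0.40807, 0.1358×(-2.88044)=-0.39116, 0.1975×(-2.34008)=-0.46216, 0.1235×(-3.01742)=-0.37265.
Sum = -2.55398, so H' = 2.554.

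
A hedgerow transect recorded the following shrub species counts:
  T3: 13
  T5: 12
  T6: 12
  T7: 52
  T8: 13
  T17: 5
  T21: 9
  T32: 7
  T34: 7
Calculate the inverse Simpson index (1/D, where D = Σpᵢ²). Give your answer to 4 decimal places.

Total N = 13+12+12+52+13+5+9+7+7 = 130, so the proportions are 0.1, 0.09230769, 0.09230769, 0.4, 0.1, 0.03846154, 0.06923077, 0.05384615, 0.05384615 (working shown to 8 dp, full precision carried).
D = 0.1² + 0.09230769² + 0.09230769² + 0.4² + 0.1² + 0.03846154² + 0.06923077² + 0.05384615² + 0.05384615² = 0.01000000 + 0.00852071 + 0.00852071 + 0.16000000 + 0.01000000 + 0.00147929 + 0.00479290 + 0.00289941 + 0.00289941 = 0.20911243.
So 1/D = 4.782117, i.e. 4.7821 to 4 decimal places.

4.7821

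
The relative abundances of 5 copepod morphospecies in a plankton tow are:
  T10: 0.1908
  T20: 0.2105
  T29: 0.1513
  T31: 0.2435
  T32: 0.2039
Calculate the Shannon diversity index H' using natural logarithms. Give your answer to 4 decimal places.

Each pᵢ ln pᵢ term (working shown to 6 dp, full precision carried): 0.1908×(-1.656530)=-0.316066, 0.2105×(-1.558270)=-0.328016, 0.1513×(-1.888491)=-0.285729, 0.2435×(-1.412638)=-0.343977, 0.2039×(-1.590126)=-0.324227.
Sum = -1.598014, so H' = 1.5980.

1.5980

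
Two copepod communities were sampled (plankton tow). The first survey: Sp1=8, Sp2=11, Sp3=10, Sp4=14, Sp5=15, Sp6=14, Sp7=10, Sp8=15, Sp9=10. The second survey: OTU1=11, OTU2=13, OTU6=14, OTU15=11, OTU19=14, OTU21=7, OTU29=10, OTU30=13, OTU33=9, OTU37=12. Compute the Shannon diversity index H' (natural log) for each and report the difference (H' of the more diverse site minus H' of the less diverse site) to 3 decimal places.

0.108

The first survey: N=107, proportions 0.07477, 0.1028, 0.09346, 0.13084, 0.14019, 0.13084, 0.09346, 0.14019, 0.09346, giving H' = 2.17540 (working shown to 5 dp, full precision carried).
The second survey: N=114, proportions 0.09649, 0.11404, 0.12281, 0.09649, 0.12281, 0.0614, 0.08772, 0.11404, 0.07895, 0.10526, giving H' = 2.28377.
Difference = |2.17540 − 2.28377| = 0.10837, i.e. 0.108 to 3 decimal places.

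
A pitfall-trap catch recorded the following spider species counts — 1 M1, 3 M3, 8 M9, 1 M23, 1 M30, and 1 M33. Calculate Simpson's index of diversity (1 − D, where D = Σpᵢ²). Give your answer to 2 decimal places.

Total N = 1+3+8+1+1+1 = 15, so the proportions are 0.0667, 0.2, 0.5333, 0.0667, 0.0667, 0.0667 (working shown to 4 dp, full precision carried).
D = 0.0667² + 0.2² + 0.5333² + 0.0667² + 0.0667² + 0.0667² = 0.0044 + 0.0400 + 0.2844 + 0.0044 + 0.0044 + 0.0044 = 0.3422.
So 1 − D = 0.6578, i.e. 0.66 to 2 decimal places.

0.66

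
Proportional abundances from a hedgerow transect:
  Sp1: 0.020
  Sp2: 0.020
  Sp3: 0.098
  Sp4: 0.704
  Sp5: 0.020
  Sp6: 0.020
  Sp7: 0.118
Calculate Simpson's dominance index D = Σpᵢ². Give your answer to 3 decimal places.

0.521

D = 0.02² + 0.02² + 0.098² + 0.704² + 0.02² + 0.02² + 0.118² = 0.00040 + 0.00040 + 0.00960 + 0.49562 + 0.00040 + 0.00040 + 0.01392 = 0.52074 (working shown to 5 dp, full precision carried).
To 3 decimal places, D = 0.521.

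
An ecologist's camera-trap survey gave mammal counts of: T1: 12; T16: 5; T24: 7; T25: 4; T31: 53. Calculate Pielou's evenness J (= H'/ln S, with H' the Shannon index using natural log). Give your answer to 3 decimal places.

0.679

Total N = 12+5+7+4+53 = 81, so the proportions are 0.14815, 0.06173, 0.08642, 0.04938, 0.65432 (working shown to 5 dp, full precision carried).
H' = −Σ pᵢ ln pᵢ = −((-0.28290) + (-0.17191) + (-0.21160) + (-0.14855) + (-0.27753)) = 1.09250.
With S = 5 species, ln S = 1.60944, so J = 1.09250/1.60944 = 0.67881, i.e. 0.679 to 3 decimal places.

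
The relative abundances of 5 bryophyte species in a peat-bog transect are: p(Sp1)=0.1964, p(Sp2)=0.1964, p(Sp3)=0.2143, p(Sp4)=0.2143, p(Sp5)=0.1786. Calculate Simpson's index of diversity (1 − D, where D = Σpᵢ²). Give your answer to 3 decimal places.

0.799

D = 0.1964² + 0.1964² + 0.2143² + 0.2143² + 0.1786² = 0.03857 + 0.03857 + 0.04592 + 0.04592 + 0.03190 = 0.20089 (working shown to 5 dp, full precision carried).
So 1 − D = 0.79911, i.e. 0.799 to 3 decimal places.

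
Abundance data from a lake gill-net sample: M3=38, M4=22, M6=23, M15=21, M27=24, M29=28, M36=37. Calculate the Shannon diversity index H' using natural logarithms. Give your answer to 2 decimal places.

1.92

Total N = 38+22+23+21+24+28+37 = 193, so the proportions are 0.1969, 0.114, 0.1192, 0.1088, 0.1244, 0.1451, 0.1917 (working shown to 4 dp, full precision carried).
Each pᵢ ln pᵢ term: 0.1969×(-1.6251)=-0.3200, 0.114×(-2.1716)=-0.2475, 0.1192×(-2.1272)=-0.2535, 0.1088×(-2.2182)=-0.2414, 0.1244×(-2.0846)=-0.2592, 0.1451×(-1.9305)=-0.2801, 0.1917×(-1.6518)=-0.3167.
Sum = -1.9183, so H' = 1.92.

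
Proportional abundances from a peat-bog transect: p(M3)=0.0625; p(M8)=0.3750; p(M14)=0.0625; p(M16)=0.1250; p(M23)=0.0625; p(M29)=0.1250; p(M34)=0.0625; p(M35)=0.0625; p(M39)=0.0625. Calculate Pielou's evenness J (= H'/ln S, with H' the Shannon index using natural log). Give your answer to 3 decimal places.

H' = −Σ pᵢ ln pᵢ = −((-0.17329) + (-0.36781) + (-0.17329) + (-0.25993) + (-0.17329) + (-0.25993) + (-0.17329) + (-0.17329) + (-0.17329)) = 1.92739 (working shown to 5 dp, full precision carried).
With S = 9 species, ln S = 2.19722, so J = 1.92739/2.19722 = 0.87719, i.e. 0.877 to 3 decimal places.

0.877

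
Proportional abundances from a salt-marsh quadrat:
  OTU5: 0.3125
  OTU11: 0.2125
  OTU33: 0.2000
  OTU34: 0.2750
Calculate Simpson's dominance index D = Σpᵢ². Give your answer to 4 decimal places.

D = 0.3125² + 0.2125² + 0.2² + 0.275² = 0.097656 + 0.045156 + 0.040000 + 0.075625 = 0.258437 (working shown to 6 dp, full precision carried).
To 4 decimal places, D = 0.2584.

0.2584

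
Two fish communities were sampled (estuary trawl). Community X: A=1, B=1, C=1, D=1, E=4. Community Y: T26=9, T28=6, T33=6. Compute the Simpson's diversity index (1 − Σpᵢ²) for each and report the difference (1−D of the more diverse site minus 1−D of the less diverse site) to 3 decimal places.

Community X: N=8, proportions 0.125, 0.125, 0.125, 0.125, 0.5, giving 1−D = 0.68750 (working shown to 5 dp, full precision carried).
Community Y: N=21, proportions 0.42857, 0.28571, 0.28571, giving 1−D = 0.65306.
Difference = |0.68750 − 0.65306| = 0.03444, i.e. 0.034 to 3 decimal places.

0.034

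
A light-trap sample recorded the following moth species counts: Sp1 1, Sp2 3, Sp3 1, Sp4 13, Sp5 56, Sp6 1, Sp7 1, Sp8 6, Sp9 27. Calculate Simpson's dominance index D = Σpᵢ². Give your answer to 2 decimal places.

0.34

Total N = 1+3+1+13+56+1+1+6+27 = 109, so the proportions are 0.0092, 0.0275, 0.0092, 0.1193, 0.5138, 0.0092, 0.0092, 0.055, 0.2477 (working shown to 4 dp, full precision carried).
D = 0.0092² + 0.0275² + 0.0092² + 0.1193² + 0.5138² + 0.0092² + 0.0092² + 0.055² + 0.2477² = 0.0001 + 0.0008 + 0.0001 + 0.0142 + 0.2640 + 0.0001 + 0.0001 + 0.0030 + 0.0614 = 0.3437.
To 2 decimal places, D = 0.34.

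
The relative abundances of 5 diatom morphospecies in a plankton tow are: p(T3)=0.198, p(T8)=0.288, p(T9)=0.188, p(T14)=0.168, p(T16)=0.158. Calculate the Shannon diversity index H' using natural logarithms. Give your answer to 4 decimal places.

1.5846

Each pᵢ ln pᵢ term (working shown to 6 dp, full precision carried): 0.198×(-1.619488)=-0.320659, 0.288×(-1.244795)=-0.358501, 0.188×(-1.671313)=-0.314207, 0.168×(-1.783791)=-0.299677, 0.158×(-1.845160)=-0.291535.
Sum = -1.584579, so H' = 1.5846.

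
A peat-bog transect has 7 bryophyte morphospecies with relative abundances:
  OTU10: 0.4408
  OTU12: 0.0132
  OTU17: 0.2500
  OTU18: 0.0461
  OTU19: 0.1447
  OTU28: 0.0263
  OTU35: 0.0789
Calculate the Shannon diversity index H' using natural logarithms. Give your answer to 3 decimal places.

Each pᵢ ln pᵢ term (working shown to 5 dp, full precision carried): 0.4408×(-0.81916)=-0.36109, 0.0132×(-4.32754)=-0.05712, 0.25×(-1.38629)=-0.34657, 0.0461×(-3.07694)=-0.14185, 0.1447×(-1.93309)=-0.27972, 0.0263×(-3.63819)=-0.09568, 0.0789×(-2.53957)=-0.20037.
Sum = -1.48241, so H' = 1.482.

1.482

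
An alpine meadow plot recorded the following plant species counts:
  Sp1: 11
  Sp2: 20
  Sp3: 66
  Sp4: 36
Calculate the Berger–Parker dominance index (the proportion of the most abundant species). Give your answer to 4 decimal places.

0.4962

Total N = 11+20+66+36 = 133, so the proportions are 0.082707, 0.150376, 0.496241, 0.270677 (working shown to 6 dp, full precision carried).
The largest proportion is 0.496241, i.e. d = 0.4962 to 4 decimal places.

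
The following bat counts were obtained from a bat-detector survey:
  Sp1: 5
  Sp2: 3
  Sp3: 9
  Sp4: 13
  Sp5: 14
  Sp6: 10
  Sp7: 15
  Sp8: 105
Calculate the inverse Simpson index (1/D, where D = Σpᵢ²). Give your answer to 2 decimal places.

2.56

Total N = 5+3+9+13+14+10+15+105 = 174, so the proportions are 0.02874, 0.01724, 0.05172, 0.07471, 0.08046, 0.05747, 0.08621, 0.60345 (working shown to 5 dp, full precision carried).
D = 0.02874² + 0.01724² + 0.05172² + 0.07471² + 0.08046² + 0.05747² + 0.08621² + 0.60345² = 0.00083 + 0.00030 + 0.00268 + 0.00558 + 0.00647 + 0.00330 + 0.00743 + 0.36415 = 0.39074.
So 1/D = 2.5593, i.e. 2.56 to 2 decimal places.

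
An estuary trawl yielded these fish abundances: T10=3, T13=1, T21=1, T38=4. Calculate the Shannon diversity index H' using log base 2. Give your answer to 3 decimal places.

Total N = 3+1+1+4 = 9, so the proportions are 0.33333, 0.11111, 0.11111, 0.44444 (working shown to 5 dp, full precision carried).
Each pᵢ log₂ pᵢ term: 0.33333×(-1.58496)=-0.52832, 0.11111×(-3.16993)=-0.35221, 0.11111×(-3.16993)=-0.35221, 0.44444×(-1.16993)=-0.51997.
Sum = -1.75272, so H' = 1.753.

1.753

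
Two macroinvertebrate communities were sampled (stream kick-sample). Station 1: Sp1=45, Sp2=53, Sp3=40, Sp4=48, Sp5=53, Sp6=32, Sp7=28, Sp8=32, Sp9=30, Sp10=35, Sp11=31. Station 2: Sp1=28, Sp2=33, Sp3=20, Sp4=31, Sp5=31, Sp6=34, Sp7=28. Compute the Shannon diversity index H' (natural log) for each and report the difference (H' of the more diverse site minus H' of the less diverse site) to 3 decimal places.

0.437

Station 1: N=427, proportions 0.105386, 0.124122, 0.093677, 0.112412, 0.124122, 0.074941, 0.065574, 0.074941, 0.070258, 0.081967, 0.0726, giving H' = 2.371634 (working shown to 6 dp, full precision carried).
Station 2: N=205, proportions 0.136585, 0.160976, 0.097561, 0.15122, 0.15122, 0.165854, 0.136585, giving H' = 1.934199.
Difference = |2.371634 − 1.934199| = 0.437435, i.e. 0.437 to 3 decimal places.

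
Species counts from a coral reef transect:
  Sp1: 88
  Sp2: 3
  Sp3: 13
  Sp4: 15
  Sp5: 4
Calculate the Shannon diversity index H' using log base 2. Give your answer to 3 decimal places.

Total N = 88+3+13+15+4 = 123, so the proportions are 0.71545, 0.02439, 0.10569, 0.12195, 0.03252 (working shown to 5 dp, full precision carried).
Each pᵢ log₂ pᵢ term: 0.71545×(-0.48308)=-0.34562, 0.02439×(-5.35755)=-0.13067, 0.10569×(-3.24207)=-0.34266, 0.12195×(-3.03562)=-0.37020, 0.03252×(-4.94251)=-0.16073.
Sum = -1.34988, so H' = 1.350.

1.350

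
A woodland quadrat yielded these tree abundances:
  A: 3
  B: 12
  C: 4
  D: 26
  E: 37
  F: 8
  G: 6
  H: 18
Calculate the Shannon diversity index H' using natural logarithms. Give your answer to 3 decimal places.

1.785

Total N = 3+12+4+26+37+8+6+18 = 114, so the proportions are 0.02632, 0.10526, 0.03509, 0.22807, 0.32456, 0.07018, 0.05263, 0.15789 (working shown to 5 dp, full precision carried).
Each pᵢ ln pᵢ term: 0.02632×(-3.63759)=-0.09573, 0.10526×(-2.25129)=-0.23698, 0.03509×(-3.34990)=-0.11754, 0.22807×(-1.47810)=-0.33711, 0.32456×(-1.12528)=-0.36522, 0.07018×(-2.65676)=-0.18644, 0.05263×(-2.94444)=-0.15497, 0.15789×(-1.84583)=-0.29145.
Sum = -1.78543, so H' = 1.785.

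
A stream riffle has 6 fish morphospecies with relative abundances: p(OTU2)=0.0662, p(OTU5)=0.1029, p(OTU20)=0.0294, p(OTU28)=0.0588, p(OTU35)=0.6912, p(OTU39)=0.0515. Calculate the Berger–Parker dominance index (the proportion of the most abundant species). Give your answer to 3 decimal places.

The largest proportion is 0.6912, i.e. d = 0.691 to 3 decimal places.

0.691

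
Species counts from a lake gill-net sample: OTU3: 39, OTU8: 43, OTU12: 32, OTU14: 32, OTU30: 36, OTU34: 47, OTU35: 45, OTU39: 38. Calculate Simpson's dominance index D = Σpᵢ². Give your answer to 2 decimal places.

Total N = 39+43+32+32+36+47+45+38 = 312, so the proportions are 0.125, 0.1378, 0.1026, 0.1026, 0.1154, 0.1506, 0.1442, 0.1218 (working shown to 4 dp, full precision carried).
D = 0.125² + 0.1378² + 0.1026² + 0.1026² + 0.1154² + 0.1506² + 0.1442² + 0.1218² = 0.0156 + 0.0190 + 0.0105 + 0.0105 + 0.0133 + 0.0227 + 0.0208 + 0.0148 = 0.1273.
To 2 decimal places, D = 0.13.

0.13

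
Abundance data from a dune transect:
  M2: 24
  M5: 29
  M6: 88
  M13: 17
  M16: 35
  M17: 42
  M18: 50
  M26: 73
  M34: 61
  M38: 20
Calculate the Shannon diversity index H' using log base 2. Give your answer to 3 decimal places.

3.135

Total N = 24+29+88+17+35+42+50+73+61+20 = 439, so the proportions are 0.05467, 0.06606, 0.20046, 0.03872, 0.07973, 0.09567, 0.1139, 0.16629, 0.13895, 0.04556 (working shown to 5 dp, full precision carried).
Each pᵢ log₂ pᵢ term: 0.05467×(-4.19311)=-0.22924, 0.06606×(-3.92010)=-0.25896, 0.20046×(-2.31865)=-0.46479, 0.03872×(-4.69061)=-0.18164, 0.07973×(-3.64879)=-0.29091, 0.09567×(-3.38576)=-0.32392, 0.1139×(-3.13422)=-0.35697, 0.16629×(-2.58825)=-0.43039, 0.13895×(-2.84734)=-0.39564, 0.04556×(-4.45615)=-0.20301.
Sum = -3.13547, so H' = 3.135.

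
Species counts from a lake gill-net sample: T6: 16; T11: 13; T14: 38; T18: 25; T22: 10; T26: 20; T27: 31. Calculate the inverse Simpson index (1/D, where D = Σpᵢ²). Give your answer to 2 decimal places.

Total N = 16+13+38+25+10+20+31 = 153, so the proportions are 0.104575, 0.084967, 0.248366, 0.163399, 0.065359, 0.130719, 0.202614 (working shown to 6 dp, full precision carried).
D = 0.104575² + 0.084967² + 0.248366² + 0.163399² + 0.065359² + 0.130719² + 0.202614² = 0.010936 + 0.007219 + 0.061686 + 0.026699 + 0.004272 + 0.017087 + 0.041053 = 0.168952.
So 1/D = 5.9188, i.e. 5.92 to 2 decimal places.

5.92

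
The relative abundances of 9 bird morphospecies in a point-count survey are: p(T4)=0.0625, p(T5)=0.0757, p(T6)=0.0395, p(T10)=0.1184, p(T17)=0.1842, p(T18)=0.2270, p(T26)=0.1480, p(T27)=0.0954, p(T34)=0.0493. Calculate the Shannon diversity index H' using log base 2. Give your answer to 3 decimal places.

2.961

Each pᵢ log₂ pᵢ term (working shown to 5 dp, full precision carried): 0.0625×(-4.00000)=-0.25000, 0.0757×(-3.72356)=-0.28187, 0.0395×(-4.66200)=-0.18415, 0.1184×(-3.07826)=-0.36447, 0.1842×(-2.44066)=-0.44957, 0.227×(-2.13924)=-0.48561, 0.148×(-2.75633)=-0.40794, 0.0954×(-3.38987)=-0.32339, 0.0493×(-4.34227)=-0.21407.
Sum = -2.96107, so H' = 2.961.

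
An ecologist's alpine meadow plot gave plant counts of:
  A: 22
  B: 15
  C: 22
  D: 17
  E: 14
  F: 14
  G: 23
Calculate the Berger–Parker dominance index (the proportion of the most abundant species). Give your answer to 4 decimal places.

Total N = 22+15+22+17+14+14+23 = 127, so the proportions are 0.173228, 0.11811, 0.173228, 0.133858, 0.110236, 0.110236, 0.181102 (working shown to 6 dp, full precision carried).
The largest proportion is 0.181102, i.e. d = 0.1811 to 4 decimal places.

0.1811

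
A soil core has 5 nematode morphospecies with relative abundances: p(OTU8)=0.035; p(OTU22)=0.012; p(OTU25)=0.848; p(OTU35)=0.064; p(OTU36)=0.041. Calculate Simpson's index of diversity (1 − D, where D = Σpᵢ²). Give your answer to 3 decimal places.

D = 0.035² + 0.012² + 0.848² + 0.064² + 0.041² = 0.00123 + 0.00014 + 0.71910 + 0.00410 + 0.00168 = 0.72625 (working shown to 5 dp, full precision carried).
So 1 − D = 0.27375, i.e. 0.274 to 3 decimal places.

0.274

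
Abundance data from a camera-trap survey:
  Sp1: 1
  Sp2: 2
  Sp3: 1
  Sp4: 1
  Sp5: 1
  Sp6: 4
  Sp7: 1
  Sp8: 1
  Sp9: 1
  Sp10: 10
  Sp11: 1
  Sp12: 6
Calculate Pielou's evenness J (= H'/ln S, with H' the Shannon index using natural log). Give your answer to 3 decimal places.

0.823

Total N = 1+2+1+1+1+4+1+1+1+10+1+6 = 30, so the proportions are 0.03333, 0.06667, 0.03333, 0.03333, 0.03333, 0.13333, 0.03333, 0.03333, 0.03333, 0.33333, 0.03333, 0.2 (working shown to 5 dp, full precision carried).
H' = −Σ pᵢ ln pᵢ = −((-0.11337) + (-0.18054) + (-0.11337) + (-0.11337) + (-0.11337) + (-0.26865) + (-0.11337) + (-0.11337) + (-0.11337) + (-0.36620) + (-0.11337) + (-0.32189)) = 2.04427.
With S = 12 species, ln S = 2.48491, so J = 2.04427/2.48491 = 0.82267, i.e. 0.823 to 3 decimal places.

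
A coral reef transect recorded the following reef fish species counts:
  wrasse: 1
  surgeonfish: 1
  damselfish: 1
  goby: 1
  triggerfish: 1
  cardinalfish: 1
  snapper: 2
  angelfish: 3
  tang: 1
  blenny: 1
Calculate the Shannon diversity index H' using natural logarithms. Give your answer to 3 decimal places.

2.205

Total N = 1+1+1+1+1+1+2+3+1+1 = 13, so the proportions are 0.07692, 0.07692, 0.07692, 0.07692, 0.07692, 0.07692, 0.15385, 0.23077, 0.07692, 0.07692 (working shown to 5 dp, full precision carried).
Each pᵢ ln pᵢ term: 0.07692×(-2.56495)=-0.19730, 0.07692×(-2.56495)=-0.19730, 0.07692×(-2.56495)=-0.19730, 0.07692×(-2.56495)=-0.19730, 0.07692×(-2.56495)=-0.19730, 0.07692×(-2.56495)=-0.19730, 0.15385×(-1.87180)=-0.28797, 0.23077×(-1.46634)=-0.33839, 0.07692×(-2.56495)=-0.19730, 0.07692×(-2.56495)=-0.19730.
Sum = -2.20479, so H' = 2.205.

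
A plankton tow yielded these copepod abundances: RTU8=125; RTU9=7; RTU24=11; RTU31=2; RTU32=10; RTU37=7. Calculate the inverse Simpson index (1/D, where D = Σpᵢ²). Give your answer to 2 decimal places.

Total N = 125+7+11+2+10+7 = 162, so the proportions are 0.7716, 0.04321, 0.0679, 0.01235, 0.06173, 0.04321 (working shown to 5 dp, full precision carried).
D = 0.7716² + 0.04321² + 0.0679² + 0.01235² + 0.06173² + 0.04321² = 0.59537 + 0.00187 + 0.00461 + 0.00015 + 0.00381 + 0.00187 = 0.60768.
So 1/D = 1.6456, i.e. 1.65 to 2 decimal places.

1.65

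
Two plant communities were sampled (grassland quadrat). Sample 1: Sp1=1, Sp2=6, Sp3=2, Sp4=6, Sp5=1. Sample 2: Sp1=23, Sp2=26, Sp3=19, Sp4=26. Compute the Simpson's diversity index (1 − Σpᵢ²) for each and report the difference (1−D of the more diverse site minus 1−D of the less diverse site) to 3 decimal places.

0.051

Sample 1: N=16, proportions 0.0625, 0.375, 0.125, 0.375, 0.0625, giving 1−D = 0.695312 (working shown to 6 dp, full precision carried).
Sample 2: N=94, proportions 0.244681, 0.276596, 0.202128, 0.276596, giving 1−D = 0.746265.
Difference = |0.695312 − 0.746265| = 0.050953, i.e. 0.051 to 3 decimal places.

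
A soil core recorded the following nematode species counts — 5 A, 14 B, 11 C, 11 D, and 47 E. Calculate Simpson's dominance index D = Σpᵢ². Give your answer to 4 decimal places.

0.3450

Total N = 5+14+11+11+47 = 88, so the proportions are 0.056818, 0.159091, 0.125, 0.125, 0.534091 (working shown to 6 dp, full precision carried).
D = 0.056818² + 0.159091² + 0.125² + 0.125² + 0.534091² = 0.003228 + 0.025310 + 0.015625 + 0.015625 + 0.285253 = 0.345041.
To 4 decimal places, D = 0.3450.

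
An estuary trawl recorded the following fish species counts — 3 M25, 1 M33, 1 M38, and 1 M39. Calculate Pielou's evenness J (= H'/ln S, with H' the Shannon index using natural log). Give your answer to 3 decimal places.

Total N = 3+1+1+1 = 6, so the proportions are 0.5, 0.16667, 0.16667, 0.16667 (working shown to 5 dp, full precision carried).
H' = −Σ pᵢ ln pᵢ = −((-0.34657) + (-0.29863) + (-0.29863) + (-0.29863)) = 1.24245.
With S = 4 species, ln S = 1.38629, so J = 1.24245/1.38629 = 0.89624, i.e. 0.896 to 3 decimal places.

0.896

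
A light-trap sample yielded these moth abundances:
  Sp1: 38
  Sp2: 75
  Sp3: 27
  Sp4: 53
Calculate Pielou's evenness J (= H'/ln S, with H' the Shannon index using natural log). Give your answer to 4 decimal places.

Total N = 38+75+27+53 = 193, so the proportions are 0.196891, 0.388601, 0.139896, 0.274611 (working shown to 6 dp, full precision carried).
H' = −Σ pᵢ ln pᵢ = −((-0.319969) + (-0.367307) + (-0.275156) + (-0.354907)) = 1.317338.
With S = 4 species, ln S = 1.386294, so J = 1.317338/1.386294 = 0.950259, i.e. 0.9503 to 4 decimal places.

0.9503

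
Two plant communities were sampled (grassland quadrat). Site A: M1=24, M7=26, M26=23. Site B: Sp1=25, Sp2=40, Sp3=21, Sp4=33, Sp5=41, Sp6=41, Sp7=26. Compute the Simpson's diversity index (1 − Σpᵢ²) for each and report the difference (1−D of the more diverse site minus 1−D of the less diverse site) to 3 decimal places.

Site A: N=73, proportions 0.32877, 0.35616, 0.31507, giving 1−D = 0.66579 (working shown to 5 dp, full precision carried).
Site B: N=227, proportions 0.11013, 0.17621, 0.09251, 0.14537, 0.18062, 0.18062, 0.11454, giving 1−D = 0.84876.
Difference = |0.66579 − 0.84876| = 0.18297, i.e. 0.183 to 3 decimal places.

0.183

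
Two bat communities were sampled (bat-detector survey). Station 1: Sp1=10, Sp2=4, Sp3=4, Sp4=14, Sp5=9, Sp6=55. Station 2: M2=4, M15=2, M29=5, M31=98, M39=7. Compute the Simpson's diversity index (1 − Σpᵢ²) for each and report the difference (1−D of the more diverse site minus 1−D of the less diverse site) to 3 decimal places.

0.348

Station 1: N=96, proportions 0.10417, 0.04167, 0.04167, 0.14583, 0.09375, 0.57292, giving 1−D = 0.62739 (working shown to 5 dp, full precision carried).
Station 2: N=116, proportions 0.03448, 0.01724, 0.0431, 0.84483, 0.06034, giving 1−D = 0.27928.
Difference = |0.62739 − 0.27928| = 0.34811, i.e. 0.348 to 3 decimal places.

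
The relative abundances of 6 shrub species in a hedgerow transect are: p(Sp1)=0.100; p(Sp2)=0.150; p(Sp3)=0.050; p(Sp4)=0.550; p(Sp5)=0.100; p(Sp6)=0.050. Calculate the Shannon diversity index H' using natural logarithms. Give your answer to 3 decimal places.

Each pᵢ ln pᵢ term (working shown to 5 dp, full precision carried): 0.1×(-2.30259)=-0.23026, 0.15×(-1.89712)=-0.28457, 0.05×(-2.99573)=-0.14979, 0.55×(-0.59784)=-0.32881, 0.1×(-2.30259)=-0.23026, 0.05×(-2.99573)=-0.14979.
Sum = -1.37347, so H' = 1.373.

1.373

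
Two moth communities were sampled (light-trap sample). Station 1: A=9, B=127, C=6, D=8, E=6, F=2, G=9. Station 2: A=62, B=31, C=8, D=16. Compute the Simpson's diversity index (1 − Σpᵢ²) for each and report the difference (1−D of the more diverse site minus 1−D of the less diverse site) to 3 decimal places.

Station 1: N=167, proportions 0.05389, 0.76048, 0.03593, 0.0479, 0.03593, 0.01198, 0.05389, giving 1−D = 0.41084 (working shown to 5 dp, full precision carried).
Station 2: N=117, proportions 0.52991, 0.26496, 0.06838, 0.13675, giving 1−D = 0.62561.
Difference = |0.41084 − 0.62561| = 0.21477, i.e. 0.215 to 3 decimal places.

0.215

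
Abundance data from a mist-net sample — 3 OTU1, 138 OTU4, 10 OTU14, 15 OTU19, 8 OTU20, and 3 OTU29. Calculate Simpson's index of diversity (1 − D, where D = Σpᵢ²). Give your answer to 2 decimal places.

Total N = 3+138+10+15+8+3 = 177, so the proportions are 0.0169, 0.7797, 0.0565, 0.0847, 0.0452, 0.0169 (working shown to 4 dp, full precision carried).
D = 0.0169² + 0.7797² + 0.0565² + 0.0847² + 0.0452² + 0.0169² = 0.0003 + 0.6079 + 0.0032 + 0.0072 + 0.0020 + 0.0003 = 0.6209.
So 1 − D = 0.3791, i.e. 0.38 to 2 decimal places.

0.38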